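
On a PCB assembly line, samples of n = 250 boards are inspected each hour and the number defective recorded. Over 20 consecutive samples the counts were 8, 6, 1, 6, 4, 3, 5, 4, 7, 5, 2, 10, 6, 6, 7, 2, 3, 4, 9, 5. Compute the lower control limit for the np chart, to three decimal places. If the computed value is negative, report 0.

p̄ = Σdᵢ / (k·n) = 103 / (20 × 250) = 0.02060
LCL = np̄ − 3·√(np̄(1−p̄)) = 5.1500 − 3 × 2.2459 = -1.5876 → 0 (negative, so LCL = 0)

0.000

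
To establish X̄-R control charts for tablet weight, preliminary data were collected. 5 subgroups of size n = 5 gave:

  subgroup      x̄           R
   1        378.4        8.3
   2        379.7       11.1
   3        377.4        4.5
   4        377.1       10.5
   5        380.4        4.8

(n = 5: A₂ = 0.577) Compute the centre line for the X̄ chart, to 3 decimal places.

X̄̄ = (378.4 + 379.7 + 377.4 + 377.1 + 380.4) / 5 = 1893.0000 / 5 = 378.6000
CL = X̄̄ = 378.6000

378.600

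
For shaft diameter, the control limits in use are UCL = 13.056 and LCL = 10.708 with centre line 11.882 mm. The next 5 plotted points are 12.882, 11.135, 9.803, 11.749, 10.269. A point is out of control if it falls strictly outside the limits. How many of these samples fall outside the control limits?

Compare each point to [10.708, 13.056]: sample 3 = 9.803 < LCL; sample 5 = 10.269 < LCL.

2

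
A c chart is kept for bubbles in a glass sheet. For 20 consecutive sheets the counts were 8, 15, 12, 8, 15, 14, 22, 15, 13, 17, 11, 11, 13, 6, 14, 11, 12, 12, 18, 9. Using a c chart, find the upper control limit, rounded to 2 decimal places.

23.53

c̄ = (8 + 15 + 12 + 8 + 15 + 14 + 22 + 15 + 13 + 17 + 11 + 11 + 13 + 6 + 14 + 11 + 12 + 12 + 18 + 9) / 20 = 256 / 20 = 12.8000
UCL = c̄ + 3√c̄ = 12.8000 + 3 × √12.8000 = 12.8000 + 3 × 3.5777 = 23.5331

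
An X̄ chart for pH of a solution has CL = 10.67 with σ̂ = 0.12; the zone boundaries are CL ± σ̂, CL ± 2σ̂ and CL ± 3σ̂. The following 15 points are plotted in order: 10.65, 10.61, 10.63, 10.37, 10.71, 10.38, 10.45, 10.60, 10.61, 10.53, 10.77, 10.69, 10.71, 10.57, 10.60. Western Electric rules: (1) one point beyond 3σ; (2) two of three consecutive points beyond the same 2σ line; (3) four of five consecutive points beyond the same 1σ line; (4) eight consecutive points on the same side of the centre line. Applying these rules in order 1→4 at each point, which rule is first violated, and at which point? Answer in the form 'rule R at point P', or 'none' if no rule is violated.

rule 2 at point 6

Zone of each point (C = within 1σ̂, B = 1σ̂–2σ̂, A = 2σ̂–3σ̂, * = beyond 3σ̂; sign = side of CL): 1:-C, 2:-C, 3:-C, 4:-A, 5:+C, 6:-A, 7:-B, 8:-C, 9:-C, 10:-B, 11:+C, 12:+C, 13:+C, 14:-C, 15:-C
Rule 2 (two of three consecutive points beyond the same 2σ limit) is satisfied at point 6.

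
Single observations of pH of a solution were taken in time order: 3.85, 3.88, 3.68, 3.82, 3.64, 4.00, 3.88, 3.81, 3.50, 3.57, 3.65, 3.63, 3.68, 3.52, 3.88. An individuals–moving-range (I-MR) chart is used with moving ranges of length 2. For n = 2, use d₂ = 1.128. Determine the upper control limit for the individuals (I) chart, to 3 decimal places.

4.141

X̄ = (3.85 + 3.88 + 3.68 + 3.82 + 3.64 + 4.00 + 3.88 + 3.81 + 3.50 + 3.57 + 3.65 + 3.63 + 3.68 + 3.52 + 3.88) / 15 = 3.7327
Moving ranges: 0.03, 0.20, 0.14, 0.18, 0.36, 0.12, 0.07, 0.31, 0.07, 0.08, 0.02, 0.05, 0.16, 0.36; M̄R̄ = 2.1500 / 14 = 0.1536
UCL = X̄ + 3·M̄R̄/d₂ = 3.7327 + 3 × 0.1536 / 1.128 = 4.1411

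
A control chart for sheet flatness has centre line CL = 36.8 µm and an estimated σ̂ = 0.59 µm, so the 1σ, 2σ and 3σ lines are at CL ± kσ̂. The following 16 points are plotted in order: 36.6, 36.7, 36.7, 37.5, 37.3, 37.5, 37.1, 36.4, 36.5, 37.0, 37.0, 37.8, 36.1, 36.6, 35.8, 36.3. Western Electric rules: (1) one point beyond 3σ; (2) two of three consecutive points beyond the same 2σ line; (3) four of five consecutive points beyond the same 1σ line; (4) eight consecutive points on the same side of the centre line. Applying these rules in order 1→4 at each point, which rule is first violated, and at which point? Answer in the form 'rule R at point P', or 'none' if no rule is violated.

none

Zone of each point (C = within 1σ̂, B = 1σ̂–2σ̂, A = 2σ̂–3σ̂, * = beyond 3σ̂; sign = side of CL): 1:-C, 2:-C, 3:-C, 4:+B, 5:+C, 6:+B, 7:+C, 8:-C, 9:-C, 10:+C, 11:+C, 12:+B, 13:-B, 14:-C, 15:-B, 16:-C
No rule fires across all 16 points.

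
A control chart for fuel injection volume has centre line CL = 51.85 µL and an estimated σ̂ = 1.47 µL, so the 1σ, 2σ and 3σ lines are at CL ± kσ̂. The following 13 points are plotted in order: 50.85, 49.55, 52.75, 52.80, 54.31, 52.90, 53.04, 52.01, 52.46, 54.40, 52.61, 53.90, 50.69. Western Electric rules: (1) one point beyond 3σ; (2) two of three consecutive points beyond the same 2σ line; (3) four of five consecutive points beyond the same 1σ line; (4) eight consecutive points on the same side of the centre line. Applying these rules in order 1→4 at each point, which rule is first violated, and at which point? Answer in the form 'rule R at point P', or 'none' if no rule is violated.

rule 4 at point 10

Zone of each point (C = within 1σ̂, B = 1σ̂–2σ̂, A = 2σ̂–3σ̂, * = beyond 3σ̂; sign = side of CL): 1:-C, 2:-B, 3:+C, 4:+C, 5:+B, 6:+C, 7:+C, 8:+C, 9:+C, 10:+B, 11:+C, 12:+B, 13:-C
Rule 4 (eight consecutive points on the same side of the centre line) is satisfied at point 10.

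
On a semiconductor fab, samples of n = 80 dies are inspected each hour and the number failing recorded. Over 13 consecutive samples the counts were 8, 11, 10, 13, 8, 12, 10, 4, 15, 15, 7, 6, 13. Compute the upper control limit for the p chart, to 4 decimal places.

p̄ = Σdᵢ / (k·n) = 132 / (13 × 80) = 0.12692
UCL = p̄ + 3·√(p̄(1−p̄)/n) = 0.12692 + 3 × √(0.12692×0.87308/80) = 0.12692 + 3 × 0.03722 = 0.23858

0.2386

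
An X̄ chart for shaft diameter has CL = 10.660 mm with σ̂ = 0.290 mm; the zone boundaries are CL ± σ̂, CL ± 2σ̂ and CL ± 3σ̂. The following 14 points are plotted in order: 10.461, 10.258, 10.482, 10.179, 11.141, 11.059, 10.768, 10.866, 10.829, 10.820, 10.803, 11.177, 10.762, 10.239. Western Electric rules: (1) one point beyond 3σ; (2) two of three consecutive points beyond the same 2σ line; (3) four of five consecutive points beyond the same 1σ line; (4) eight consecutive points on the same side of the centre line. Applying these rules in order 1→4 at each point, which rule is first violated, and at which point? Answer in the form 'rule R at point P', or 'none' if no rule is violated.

rule 4 at point 12

Zone of each point (C = within 1σ̂, B = 1σ̂–2σ̂, A = 2σ̂–3σ̂, * = beyond 3σ̂; sign = side of CL): 1:-C, 2:-B, 3:-C, 4:-B, 5:+B, 6:+B, 7:+C, 8:+C, 9:+C, 10:+C, 11:+C, 12:+B, 13:+C, 14:-B
Rule 4 (eight consecutive points on the same side of the centre line) is satisfied at point 12.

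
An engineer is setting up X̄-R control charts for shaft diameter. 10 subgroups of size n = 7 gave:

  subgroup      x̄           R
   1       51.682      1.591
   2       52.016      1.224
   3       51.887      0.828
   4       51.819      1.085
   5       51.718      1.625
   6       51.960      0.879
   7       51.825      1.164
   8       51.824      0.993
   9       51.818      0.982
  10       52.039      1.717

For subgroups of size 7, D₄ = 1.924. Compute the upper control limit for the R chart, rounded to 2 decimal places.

2.33

R̄ = (1.591 + 1.224 + 0.828 + 1.085 + 1.625 + 0.879 + 1.164 + 0.993 + 0.982 + 1.717) / 10 = 12.0880 / 10 = 1.2088
UCL_R = D₄·R̄ = 1.924 × 1.2088 = 2.3257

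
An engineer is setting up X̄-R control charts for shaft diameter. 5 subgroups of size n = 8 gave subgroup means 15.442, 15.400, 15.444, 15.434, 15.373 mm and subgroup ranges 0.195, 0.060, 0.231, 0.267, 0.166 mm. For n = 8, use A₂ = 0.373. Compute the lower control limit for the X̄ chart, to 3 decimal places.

15.350

X̄̄ = (15.442 + 15.400 + 15.444 + 15.434 + 15.373) / 5 = 77.0930 / 5 = 15.4186
R̄ = (0.195 + 0.060 + 0.231 + 0.267 + 0.166) / 5 = 0.9190 / 5 = 0.1838
LCL = X̄̄ − A₂·R̄ = 15.4186 − 0.373 × 0.1838 = 15.3500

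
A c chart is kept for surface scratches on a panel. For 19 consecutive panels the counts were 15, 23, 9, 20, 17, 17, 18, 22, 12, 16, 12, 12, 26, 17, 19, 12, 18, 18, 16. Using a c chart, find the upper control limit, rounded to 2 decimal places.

29.08

c̄ = (15 + 23 + 9 + 20 + 17 + 17 + 18 + 22 + 12 + 16 + 12 + 12 + 26 + 17 + 19 + 12 + 18 + 18 + 16) / 19 = 319 / 19 = 16.7895
UCL = c̄ + 3√c̄ = 16.7895 + 3 × √16.7895 = 16.7895 + 3 × 4.0975 = 29.0820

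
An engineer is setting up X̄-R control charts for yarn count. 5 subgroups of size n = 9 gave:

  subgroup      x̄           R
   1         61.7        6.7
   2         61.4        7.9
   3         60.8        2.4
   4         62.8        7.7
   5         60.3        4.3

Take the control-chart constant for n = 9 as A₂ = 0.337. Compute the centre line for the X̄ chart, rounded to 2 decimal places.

X̄̄ = (61.7 + 61.4 + 60.8 + 62.8 + 60.3) / 5 = 307.0000 / 5 = 61.4000
CL = X̄̄ = 61.4000

61.40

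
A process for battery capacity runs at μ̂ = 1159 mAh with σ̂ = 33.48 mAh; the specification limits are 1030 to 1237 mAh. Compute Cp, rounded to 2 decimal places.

Cp = (USL − LSL) / (6σ̂) = (1237 − 1030) / (6 × 33.48) = 207.0000 / 200.8800 = 1.0305

1.03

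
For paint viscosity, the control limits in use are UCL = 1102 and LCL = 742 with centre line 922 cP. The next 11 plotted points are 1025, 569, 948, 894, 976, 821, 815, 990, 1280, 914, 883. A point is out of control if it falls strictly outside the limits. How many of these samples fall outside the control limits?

Compare each point to [742, 1102]: sample 2 = 569 < LCL; sample 9 = 1280 > UCL.

2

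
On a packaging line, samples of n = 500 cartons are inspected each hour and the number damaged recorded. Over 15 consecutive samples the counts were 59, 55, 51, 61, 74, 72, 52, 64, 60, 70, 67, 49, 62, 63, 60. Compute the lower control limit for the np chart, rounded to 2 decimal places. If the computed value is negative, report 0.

p̄ = Σdᵢ / (k·n) = 919 / (15 × 500) = 0.12253
LCL = np̄ − 3·√(np̄(1−p̄)) = 61.2667 − 3 × 7.3321 = 39.2704

39.27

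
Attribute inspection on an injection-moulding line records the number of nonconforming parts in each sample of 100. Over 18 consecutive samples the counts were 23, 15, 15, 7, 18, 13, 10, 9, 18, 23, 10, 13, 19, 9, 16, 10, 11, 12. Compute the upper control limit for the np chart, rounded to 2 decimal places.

24.34

p̄ = Σdᵢ / (k·n) = 251 / (18 × 100) = 0.13944
UCL = np̄ + 3·√(np̄(1−p̄)) = 13.9444 + 3 × √(13.9444×0.86056) = 13.9444 + 3 × 3.4641 = 24.3367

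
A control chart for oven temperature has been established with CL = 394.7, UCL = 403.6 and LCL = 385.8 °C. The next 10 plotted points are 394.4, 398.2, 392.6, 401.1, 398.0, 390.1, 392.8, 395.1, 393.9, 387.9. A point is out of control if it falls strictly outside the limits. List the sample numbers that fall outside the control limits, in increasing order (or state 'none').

none

All 10 points lie within [385.8, 403.6].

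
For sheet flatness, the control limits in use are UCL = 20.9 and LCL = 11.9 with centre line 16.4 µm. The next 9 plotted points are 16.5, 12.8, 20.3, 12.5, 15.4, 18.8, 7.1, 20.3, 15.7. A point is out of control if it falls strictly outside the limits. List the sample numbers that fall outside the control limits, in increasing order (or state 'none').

Compare each point to [11.9, 20.9]: sample 7 = 7.1 < LCL.

7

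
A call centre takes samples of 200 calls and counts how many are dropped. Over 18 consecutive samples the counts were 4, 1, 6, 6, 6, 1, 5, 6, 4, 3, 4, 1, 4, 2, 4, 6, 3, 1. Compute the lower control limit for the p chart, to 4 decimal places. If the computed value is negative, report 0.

0.0000

p̄ = Σdᵢ / (k·n) = 67 / (18 × 200) = 0.01861
LCL = p̄ − 3·√(p̄(1−p̄)/n) = 0.01861 − 3 × 0.00956 = -0.01006 → 0 (negative, so LCL = 0)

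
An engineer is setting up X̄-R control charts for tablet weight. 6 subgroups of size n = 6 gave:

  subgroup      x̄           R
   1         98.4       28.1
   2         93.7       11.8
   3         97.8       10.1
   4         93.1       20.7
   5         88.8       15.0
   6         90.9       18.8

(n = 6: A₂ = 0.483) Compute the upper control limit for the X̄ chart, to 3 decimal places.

X̄̄ = (98.4 + 93.7 + 97.8 + 93.1 + 88.8 + 90.9) / 6 = 562.7000 / 6 = 93.7833
R̄ = (28.1 + 11.8 + 10.1 + 20.7 + 15.0 + 18.8) / 6 = 104.5000 / 6 = 17.4167
UCL = X̄̄ + A₂·R̄ = 93.7833 + 0.483 × 17.4167 = 102.1956

102.196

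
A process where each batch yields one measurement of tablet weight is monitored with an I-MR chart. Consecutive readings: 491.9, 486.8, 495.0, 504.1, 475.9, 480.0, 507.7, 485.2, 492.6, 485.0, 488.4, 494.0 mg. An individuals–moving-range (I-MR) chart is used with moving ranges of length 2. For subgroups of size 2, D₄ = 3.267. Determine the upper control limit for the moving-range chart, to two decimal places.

38.28

Moving ranges: 5.1, 8.2, 9.1, 28.2, 4.1, 27.7, 22.5, 7.4, 7.6, 3.4, 5.6; M̄R̄ = 128.9000 / 11 = 11.7182
UCL_MR = D₄·M̄R̄ = 3.267 × 11.7182 = 38.2833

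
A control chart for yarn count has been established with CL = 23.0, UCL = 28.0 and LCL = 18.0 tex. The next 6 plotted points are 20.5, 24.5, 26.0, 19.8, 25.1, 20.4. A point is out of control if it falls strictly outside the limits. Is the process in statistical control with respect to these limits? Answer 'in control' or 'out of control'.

All 6 points lie within [18.0, 28.0].

in control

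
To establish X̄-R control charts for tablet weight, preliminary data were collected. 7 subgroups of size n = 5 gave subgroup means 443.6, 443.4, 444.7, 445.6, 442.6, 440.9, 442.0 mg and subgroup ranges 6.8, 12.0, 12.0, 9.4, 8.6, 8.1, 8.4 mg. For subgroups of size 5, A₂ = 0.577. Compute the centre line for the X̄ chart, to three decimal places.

443.257

X̄̄ = (443.6 + 443.4 + 444.7 + 445.6 + 442.6 + 440.9 + 442.0) / 7 = 3102.8000 / 7 = 443.2571
CL = X̄̄ = 443.2571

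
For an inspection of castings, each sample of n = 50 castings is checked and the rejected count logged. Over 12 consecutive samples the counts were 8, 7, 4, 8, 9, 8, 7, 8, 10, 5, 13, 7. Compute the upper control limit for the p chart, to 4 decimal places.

0.3109

p̄ = Σdᵢ / (k·n) = 94 / (12 × 50) = 0.15667
UCL = p̄ + 3·√(p̄(1−p̄)/n) = 0.15667 + 3 × √(0.15667×0.84333/50) = 0.15667 + 3 × 0.05140 = 0.31088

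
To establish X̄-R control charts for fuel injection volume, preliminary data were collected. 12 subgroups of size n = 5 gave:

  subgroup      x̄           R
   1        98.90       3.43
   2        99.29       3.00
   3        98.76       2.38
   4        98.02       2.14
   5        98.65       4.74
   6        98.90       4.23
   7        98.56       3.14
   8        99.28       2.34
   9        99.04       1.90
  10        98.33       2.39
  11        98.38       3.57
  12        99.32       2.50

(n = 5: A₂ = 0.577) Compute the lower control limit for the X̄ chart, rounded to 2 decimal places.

97.07

X̄̄ = (98.90 + 99.29 + 98.76 + 98.02 + 98.65 + 98.90 + 98.56 + 99.28 + 99.04 + 98.33 + 98.38 + 99.32) / 12 = 1185.4300 / 12 = 98.7858
R̄ = (3.43 + 3.00 + 2.38 + 2.14 + 4.74 + 4.23 + 3.14 + 2.34 + 1.90 + 2.39 + 3.57 + 2.50) / 12 = 35.7600 / 12 = 2.9800
LCL = X̄̄ − A₂·R̄ = 98.7858 − 0.577 × 2.9800 = 97.0664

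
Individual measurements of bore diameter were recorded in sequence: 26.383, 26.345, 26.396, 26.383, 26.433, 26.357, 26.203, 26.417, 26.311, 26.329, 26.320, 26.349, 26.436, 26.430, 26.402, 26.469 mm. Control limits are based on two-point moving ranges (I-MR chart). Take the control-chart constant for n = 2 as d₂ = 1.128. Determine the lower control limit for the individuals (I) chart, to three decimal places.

X̄ = (26.383 + 26.345 + 26.396 + 26.383 + 26.433 + 26.357 + 26.203 + 26.417 + 26.311 + 26.329 + 26.320 + 26.349 + 26.436 + 26.430 + 26.402 + 26.469) / 16 = 26.3727
Moving ranges: 0.038, 0.051, 0.013, 0.050, 0.076, 0.154, 0.214, 0.106, 0.018, 0.009, 0.029, 0.087, 0.006, 0.028, 0.067; M̄R̄ = 0.9460 / 15 = 0.0631
LCL = X̄ − 3·M̄R̄/d₂ = 26.3727 − 3 × 0.0631 / 1.128 = 26.2050

26.205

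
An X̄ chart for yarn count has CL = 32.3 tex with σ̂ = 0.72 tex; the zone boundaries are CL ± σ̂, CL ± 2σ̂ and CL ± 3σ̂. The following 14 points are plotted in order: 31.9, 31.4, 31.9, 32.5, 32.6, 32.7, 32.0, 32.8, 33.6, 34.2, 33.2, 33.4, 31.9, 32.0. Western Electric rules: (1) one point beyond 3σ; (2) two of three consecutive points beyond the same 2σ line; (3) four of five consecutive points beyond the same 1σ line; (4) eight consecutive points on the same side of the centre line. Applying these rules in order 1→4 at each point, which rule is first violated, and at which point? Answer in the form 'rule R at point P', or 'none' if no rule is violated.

rule 3 at point 12

Zone of each point (C = within 1σ̂, B = 1σ̂–2σ̂, A = 2σ̂–3σ̂, * = beyond 3σ̂; sign = side of CL): 1:-C, 2:-B, 3:-C, 4:+C, 5:+C, 6:+C, 7:-C, 8:+C, 9:+B, 10:+A, 11:+B, 12:+B, 13:-C, 14:-C
Rule 3 (four of five consecutive points beyond the same 1σ limit) is satisfied at point 12.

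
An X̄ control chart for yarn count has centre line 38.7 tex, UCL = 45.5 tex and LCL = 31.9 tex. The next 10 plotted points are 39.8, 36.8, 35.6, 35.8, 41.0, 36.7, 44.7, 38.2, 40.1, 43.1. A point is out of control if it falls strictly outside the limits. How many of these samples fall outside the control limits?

0

All 10 points lie within [31.9, 45.5].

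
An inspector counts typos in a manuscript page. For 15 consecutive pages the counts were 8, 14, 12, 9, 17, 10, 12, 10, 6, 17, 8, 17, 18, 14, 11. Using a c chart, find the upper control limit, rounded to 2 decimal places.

22.68

c̄ = (8 + 14 + 12 + 9 + 17 + 10 + 12 + 10 + 6 + 17 + 8 + 17 + 18 + 14 + 11) / 15 = 183 / 15 = 12.2000
UCL = c̄ + 3√c̄ = 12.2000 + 3 × √12.2000 = 12.2000 + 3 × 3.4928 = 22.6785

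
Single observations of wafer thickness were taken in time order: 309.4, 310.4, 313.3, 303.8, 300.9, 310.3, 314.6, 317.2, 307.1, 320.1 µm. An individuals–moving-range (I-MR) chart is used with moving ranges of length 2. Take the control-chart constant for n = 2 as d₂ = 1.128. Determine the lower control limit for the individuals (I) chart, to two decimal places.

294.25

X̄ = (309.4 + 310.4 + 313.3 + 303.8 + 300.9 + 310.3 + 314.6 + 317.2 + 307.1 + 320.1) / 10 = 310.7100
Moving ranges: 1.0, 2.9, 9.5, 2.9, 9.4, 4.3, 2.6, 10.1, 13.0; M̄R̄ = 55.7000 / 9 = 6.1889
LCL = X̄ − 3·M̄R̄/d₂ = 310.7100 − 3 × 6.1889 / 1.128 = 294.2502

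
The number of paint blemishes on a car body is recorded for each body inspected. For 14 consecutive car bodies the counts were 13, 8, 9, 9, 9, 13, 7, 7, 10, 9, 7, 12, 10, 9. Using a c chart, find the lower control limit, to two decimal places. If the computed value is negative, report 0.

0.22

c̄ = (13 + 8 + 9 + 9 + 9 + 13 + 7 + 7 + 10 + 9 + 7 + 12 + 10 + 9) / 14 = 132 / 14 = 9.4286
LCL = c̄ − 3√c̄ = 9.4286 − 3 × 3.0706 = 0.2168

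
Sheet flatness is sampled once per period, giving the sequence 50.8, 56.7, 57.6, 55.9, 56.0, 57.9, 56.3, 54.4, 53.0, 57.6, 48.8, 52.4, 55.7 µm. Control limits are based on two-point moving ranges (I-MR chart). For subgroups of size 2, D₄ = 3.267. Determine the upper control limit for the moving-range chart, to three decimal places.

9.719

Moving ranges: 5.9, 0.9, 1.7, 0.1, 1.9, 1.6, 1.9, 1.4, 4.6, 8.8, 3.6, 3.3; M̄R̄ = 35.7000 / 12 = 2.9750
UCL_MR = D₄·M̄R̄ = 3.267 × 2.9750 = 9.7193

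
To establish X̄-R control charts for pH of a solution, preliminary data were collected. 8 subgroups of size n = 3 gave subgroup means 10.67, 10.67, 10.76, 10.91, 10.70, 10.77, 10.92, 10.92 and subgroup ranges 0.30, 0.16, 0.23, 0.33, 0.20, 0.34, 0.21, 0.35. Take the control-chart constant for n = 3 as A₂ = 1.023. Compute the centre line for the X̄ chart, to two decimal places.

X̄̄ = (10.67 + 10.67 + 10.76 + 10.91 + 10.70 + 10.77 + 10.92 + 10.92) / 8 = 86.3200 / 8 = 10.7900
CL = X̄̄ = 10.7900

10.79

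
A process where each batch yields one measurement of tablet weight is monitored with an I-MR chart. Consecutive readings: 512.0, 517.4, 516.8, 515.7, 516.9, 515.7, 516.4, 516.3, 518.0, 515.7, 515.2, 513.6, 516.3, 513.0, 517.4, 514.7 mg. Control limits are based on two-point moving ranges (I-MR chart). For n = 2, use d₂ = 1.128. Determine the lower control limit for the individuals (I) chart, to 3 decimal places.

510.463

X̄ = (512.0 + 517.4 + 516.8 + 515.7 + 516.9 + 515.7 + 516.4 + 516.3 + 518.0 + 515.7 + 515.2 + 513.6 + 516.3 + 513.0 + 517.4 + 514.7) / 16 = 515.6938
Moving ranges: 5.4, 0.6, 1.1, 1.2, 1.2, 0.7, 0.1, 1.7, 2.3, 0.5, 1.6, 2.7, 3.3, 4.4, 2.7; M̄R̄ = 29.5000 / 15 = 1.9667
LCL = X̄ − 3·M̄R̄/d₂ = 515.6938 − 3 × 1.9667 / 1.128 = 510.4633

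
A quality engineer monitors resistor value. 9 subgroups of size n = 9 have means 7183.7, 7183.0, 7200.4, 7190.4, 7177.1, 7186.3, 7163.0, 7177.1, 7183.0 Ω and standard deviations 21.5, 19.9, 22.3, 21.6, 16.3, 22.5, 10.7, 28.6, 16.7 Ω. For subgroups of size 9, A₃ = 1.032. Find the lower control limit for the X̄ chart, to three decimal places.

X̄̄ = (7183.7 + 7183.0 + 7200.4 + 7190.4 + 7177.1 + 7186.3 + 7163.0 + 7177.1 + 7183.0) / 9 = 7182.6667
s̄ = (21.5 + 19.9 + 22.3 + 21.6 + 16.3 + 22.5 + 10.7 + 28.6 + 16.7) / 9 = 20.0111
LCL = X̄̄ − A₃·s̄ = 7182.6667 − 1.032 × 20.0111 = 7162.0152

7162.015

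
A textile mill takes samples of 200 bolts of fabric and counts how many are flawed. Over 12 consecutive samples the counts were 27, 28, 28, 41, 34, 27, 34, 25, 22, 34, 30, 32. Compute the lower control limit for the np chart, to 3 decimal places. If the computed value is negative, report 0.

p̄ = Σdᵢ / (k·n) = 362 / (12 × 200) = 0.15083
LCL = np̄ − 3·√(np̄(1−p̄)) = 30.1667 − 3 × 5.0613 = 14.9828

14.983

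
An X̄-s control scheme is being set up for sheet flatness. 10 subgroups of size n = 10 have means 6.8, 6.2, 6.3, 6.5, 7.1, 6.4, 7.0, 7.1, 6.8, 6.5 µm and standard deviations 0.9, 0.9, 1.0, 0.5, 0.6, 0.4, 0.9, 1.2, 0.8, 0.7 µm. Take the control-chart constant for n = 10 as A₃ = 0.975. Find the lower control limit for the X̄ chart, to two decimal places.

5.90

X̄̄ = (6.8 + 6.2 + 6.3 + 6.5 + 7.1 + 6.4 + 7.0 + 7.1 + 6.8 + 6.5) / 10 = 6.6700
s̄ = (0.9 + 0.9 + 1.0 + 0.5 + 0.6 + 0.4 + 0.9 + 1.2 + 0.8 + 0.7) / 10 = 0.7900
LCL = X̄̄ − A₃·s̄ = 6.6700 − 0.975 × 0.7900 = 5.8998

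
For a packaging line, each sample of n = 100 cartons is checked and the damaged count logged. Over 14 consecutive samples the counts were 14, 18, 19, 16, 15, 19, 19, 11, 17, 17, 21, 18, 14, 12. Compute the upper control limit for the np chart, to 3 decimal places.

27.545

p̄ = Σdᵢ / (k·n) = 230 / (14 × 100) = 0.16429
UCL = np̄ + 3·√(np̄(1−p̄)) = 16.4286 + 3 × √(16.4286×0.83571) = 16.4286 + 3 × 3.7053 = 27.5446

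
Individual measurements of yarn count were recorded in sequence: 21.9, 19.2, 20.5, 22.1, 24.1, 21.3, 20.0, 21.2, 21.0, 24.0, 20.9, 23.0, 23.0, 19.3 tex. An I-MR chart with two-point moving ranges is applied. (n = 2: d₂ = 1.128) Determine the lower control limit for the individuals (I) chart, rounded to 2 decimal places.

X̄ = (21.9 + 19.2 + 20.5 + 22.1 + 24.1 + 21.3 + 20.0 + 21.2 + 21.0 + 24.0 + 20.9 + 23.0 + 23.0 + 19.3) / 14 = 21.5357
Moving ranges: 2.7, 1.3, 1.6, 2.0, 2.8, 1.3, 1.2, 0.2, 3.0, 3.1, 2.1, 0.0, 3.7; M̄R̄ = 25.0000 / 13 = 1.9231
LCL = X̄ − 3·M̄R̄/d₂ = 21.5357 − 3 × 1.9231 / 1.128 = 16.4211

16.42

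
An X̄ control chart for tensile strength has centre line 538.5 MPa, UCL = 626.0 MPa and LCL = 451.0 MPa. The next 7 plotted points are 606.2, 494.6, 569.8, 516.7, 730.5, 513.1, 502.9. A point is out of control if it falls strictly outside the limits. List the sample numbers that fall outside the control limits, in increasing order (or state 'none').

Compare each point to [451.0, 626.0]: sample 5 = 730.5 > UCL.

5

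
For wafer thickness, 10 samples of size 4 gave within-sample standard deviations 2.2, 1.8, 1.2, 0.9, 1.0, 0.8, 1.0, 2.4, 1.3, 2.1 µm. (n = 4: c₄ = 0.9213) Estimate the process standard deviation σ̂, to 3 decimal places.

s̄ = (2.2 + 1.8 + 1.2 + 0.9 + 1.0 + 0.8 + 1.0 + 2.4 + 1.3 + 2.1) / 10 = 1.4700
σ̂ = s̄ / c₄ = 1.4700 / 0.9213 = 1.5956

1.596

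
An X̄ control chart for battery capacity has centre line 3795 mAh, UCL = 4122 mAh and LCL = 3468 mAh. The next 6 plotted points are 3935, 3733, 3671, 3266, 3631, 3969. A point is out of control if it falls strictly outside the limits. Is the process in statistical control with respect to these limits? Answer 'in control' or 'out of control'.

Compare each point to [3468, 4122]: sample 4 = 3266 < LCL.

out of control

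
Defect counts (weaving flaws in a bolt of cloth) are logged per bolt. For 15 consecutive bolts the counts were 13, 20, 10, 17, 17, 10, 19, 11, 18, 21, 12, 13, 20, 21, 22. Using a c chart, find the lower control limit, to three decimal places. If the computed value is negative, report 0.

c̄ = (13 + 20 + 10 + 17 + 17 + 10 + 19 + 11 + 18 + 21 + 12 + 13 + 20 + 21 + 22) / 15 = 244 / 15 = 16.2667
LCL = c̄ − 3√c̄ = 16.2667 − 3 × 4.0332 = 4.1671

4.167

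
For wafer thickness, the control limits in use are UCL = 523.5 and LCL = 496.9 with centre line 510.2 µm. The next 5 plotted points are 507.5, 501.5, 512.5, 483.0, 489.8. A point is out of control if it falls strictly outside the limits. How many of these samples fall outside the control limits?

2

Compare each point to [496.9, 523.5]: sample 4 = 483.0 < LCL; sample 5 = 489.8 < LCL.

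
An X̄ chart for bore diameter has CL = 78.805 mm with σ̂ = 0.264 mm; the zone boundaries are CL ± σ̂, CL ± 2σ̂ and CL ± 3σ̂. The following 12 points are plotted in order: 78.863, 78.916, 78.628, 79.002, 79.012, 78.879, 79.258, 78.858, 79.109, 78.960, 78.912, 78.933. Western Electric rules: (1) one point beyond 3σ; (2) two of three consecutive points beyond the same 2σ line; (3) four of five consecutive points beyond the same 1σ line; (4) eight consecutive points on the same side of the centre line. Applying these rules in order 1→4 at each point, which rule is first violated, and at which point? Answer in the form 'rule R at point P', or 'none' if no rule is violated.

Zone of each point (C = within 1σ̂, B = 1σ̂–2σ̂, A = 2σ̂–3σ̂, * = beyond 3σ̂; sign = side of CL): 1:+C, 2:+C, 3:-C, 4:+C, 5:+C, 6:+C, 7:+B, 8:+C, 9:+B, 10:+C, 11:+C, 12:+C
Rule 4 (eight consecutive points on the same side of the centre line) is satisfied at point 11.

rule 4 at point 11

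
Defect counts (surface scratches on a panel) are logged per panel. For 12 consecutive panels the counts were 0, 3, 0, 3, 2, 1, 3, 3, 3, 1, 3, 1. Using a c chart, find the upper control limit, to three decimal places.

6.070

c̄ = (0 + 3 + 0 + 3 + 2 + 1 + 3 + 3 + 3 + 1 + 3 + 1) / 12 = 23 / 12 = 1.9167
UCL = c̄ + 3√c̄ = 1.9167 + 3 × √1.9167 = 1.9167 + 3 × 1.3844 = 6.0700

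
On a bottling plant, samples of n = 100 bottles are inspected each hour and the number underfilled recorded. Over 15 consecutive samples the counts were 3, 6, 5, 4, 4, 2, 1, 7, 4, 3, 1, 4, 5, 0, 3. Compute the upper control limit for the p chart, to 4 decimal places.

p̄ = Σdᵢ / (k·n) = 52 / (15 × 100) = 0.03467
UCL = p̄ + 3·√(p̄(1−p̄)/n) = 0.03467 + 3 × √(0.03467×0.96533/100) = 0.03467 + 3 × 0.01829 = 0.08955

0.0895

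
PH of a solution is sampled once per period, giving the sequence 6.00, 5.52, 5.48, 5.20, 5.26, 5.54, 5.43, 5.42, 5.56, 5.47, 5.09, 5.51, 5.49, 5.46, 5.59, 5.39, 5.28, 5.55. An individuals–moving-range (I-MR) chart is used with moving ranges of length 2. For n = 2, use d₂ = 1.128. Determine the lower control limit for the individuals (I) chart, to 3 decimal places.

4.981

X̄ = (6.00 + 5.52 + 5.48 + 5.20 + 5.26 + 5.54 + 5.43 + 5.42 + 5.56 + 5.47 + 5.09 + 5.51 + 5.49 + 5.46 + 5.59 + 5.39 + 5.28 + 5.55) / 18 = 5.4578
Moving ranges: 0.48, 0.04, 0.28, 0.06, 0.28, 0.11, 0.01, 0.14, 0.09, 0.38, 0.42, 0.02, 0.03, 0.13, 0.20, 0.11, 0.27; M̄R̄ = 3.0500 / 17 = 0.1794
LCL = X̄ − 3·M̄R̄/d₂ = 5.4578 − 3 × 0.1794 / 1.128 = 4.9806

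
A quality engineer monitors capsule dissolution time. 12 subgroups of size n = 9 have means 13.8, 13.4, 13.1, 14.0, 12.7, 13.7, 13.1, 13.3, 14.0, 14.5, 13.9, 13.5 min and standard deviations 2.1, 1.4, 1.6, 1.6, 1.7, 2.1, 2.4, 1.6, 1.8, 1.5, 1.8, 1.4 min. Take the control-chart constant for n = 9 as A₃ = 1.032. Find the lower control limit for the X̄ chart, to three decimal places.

11.777

X̄̄ = (13.8 + 13.4 + 13.1 + 14.0 + 12.7 + 13.7 + 13.1 + 13.3 + 14.0 + 14.5 + 13.9 + 13.5) / 12 = 13.5833
s̄ = (2.1 + 1.4 + 1.6 + 1.6 + 1.7 + 2.1 + 2.4 + 1.6 + 1.8 + 1.5 + 1.8 + 1.4) / 12 = 1.7500
LCL = X̄̄ − A₃·s̄ = 13.5833 − 1.032 × 1.7500 = 11.7773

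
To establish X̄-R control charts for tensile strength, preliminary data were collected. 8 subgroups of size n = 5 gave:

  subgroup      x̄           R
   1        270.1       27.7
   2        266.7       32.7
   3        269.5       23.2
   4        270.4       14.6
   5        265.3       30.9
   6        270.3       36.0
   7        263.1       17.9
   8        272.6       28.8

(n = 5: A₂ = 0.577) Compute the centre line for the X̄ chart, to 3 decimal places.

268.500

X̄̄ = (270.1 + 266.7 + 269.5 + 270.4 + 265.3 + 270.3 + 263.1 + 272.6) / 8 = 2148.0000 / 8 = 268.5000
CL = X̄̄ = 268.5000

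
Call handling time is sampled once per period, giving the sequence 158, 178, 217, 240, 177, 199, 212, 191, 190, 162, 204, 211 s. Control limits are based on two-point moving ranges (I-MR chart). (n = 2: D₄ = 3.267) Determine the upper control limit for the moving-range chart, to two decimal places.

82.86

Moving ranges: 20, 39, 23, 63, 22, 13, 21, 1, 28, 42, 7; M̄R̄ = 279.0000 / 11 = 25.3636
UCL_MR = D₄·M̄R̄ = 3.267 × 25.3636 = 82.8630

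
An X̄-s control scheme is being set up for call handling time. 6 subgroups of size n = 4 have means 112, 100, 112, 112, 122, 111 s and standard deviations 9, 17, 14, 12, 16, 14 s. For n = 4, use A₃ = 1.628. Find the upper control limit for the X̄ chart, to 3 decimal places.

X̄̄ = (112 + 100 + 112 + 112 + 122 + 111) / 6 = 111.5000
s̄ = (9 + 17 + 14 + 12 + 16 + 14) / 6 = 13.6667
UCL = X̄̄ + A₃·s̄ = 111.5000 + 1.628 × 13.6667 = 133.7493

133.749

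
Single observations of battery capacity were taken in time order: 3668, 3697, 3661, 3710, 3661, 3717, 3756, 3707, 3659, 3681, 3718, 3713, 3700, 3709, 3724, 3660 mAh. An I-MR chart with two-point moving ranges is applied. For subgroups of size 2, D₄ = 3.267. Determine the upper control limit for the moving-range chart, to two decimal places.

113.26

Moving ranges: 29, 36, 49, 49, 56, 39, 49, 48, 22, 37, 5, 13, 9, 15, 64; M̄R̄ = 520.0000 / 15 = 34.6667
UCL_MR = D₄·M̄R̄ = 3.267 × 34.6667 = 113.2560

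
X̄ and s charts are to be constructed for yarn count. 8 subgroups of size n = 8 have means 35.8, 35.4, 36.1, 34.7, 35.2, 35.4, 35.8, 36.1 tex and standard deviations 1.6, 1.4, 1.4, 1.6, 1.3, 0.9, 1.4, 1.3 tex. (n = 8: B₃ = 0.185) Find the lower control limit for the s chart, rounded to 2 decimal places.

0.25

s̄ = (1.6 + 1.4 + 1.4 + 1.6 + 1.3 + 0.9 + 1.4 + 1.3) / 8 = 1.3625
LCL_s = B₃·s̄ = 0.185 × 1.3625 = 0.2521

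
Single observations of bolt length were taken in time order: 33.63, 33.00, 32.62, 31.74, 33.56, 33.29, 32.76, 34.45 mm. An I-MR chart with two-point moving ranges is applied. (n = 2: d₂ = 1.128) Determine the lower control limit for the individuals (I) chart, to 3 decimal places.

X̄ = (33.63 + 33.00 + 32.62 + 31.74 + 33.56 + 33.29 + 32.76 + 34.45) / 8 = 33.1313
Moving ranges: 0.63, 0.38, 0.88, 1.82, 0.27, 0.53, 1.69; M̄R̄ = 6.2000 / 7 = 0.8857
LCL = X̄ − 3·M̄R̄/d₂ = 33.1313 − 3 × 0.8857 / 1.128 = 30.7756

30.776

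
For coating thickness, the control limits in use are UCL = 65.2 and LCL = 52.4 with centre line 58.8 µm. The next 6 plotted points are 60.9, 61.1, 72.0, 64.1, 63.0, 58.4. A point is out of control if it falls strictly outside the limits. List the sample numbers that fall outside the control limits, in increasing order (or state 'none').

3

Compare each point to [52.4, 65.2]: sample 3 = 72.0 > UCL.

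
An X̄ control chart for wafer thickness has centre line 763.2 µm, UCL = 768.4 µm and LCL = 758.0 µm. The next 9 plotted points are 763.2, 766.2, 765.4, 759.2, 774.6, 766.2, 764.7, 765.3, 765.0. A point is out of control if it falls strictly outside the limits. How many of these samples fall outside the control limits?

Compare each point to [758.0, 768.4]: sample 5 = 774.6 > UCL.

1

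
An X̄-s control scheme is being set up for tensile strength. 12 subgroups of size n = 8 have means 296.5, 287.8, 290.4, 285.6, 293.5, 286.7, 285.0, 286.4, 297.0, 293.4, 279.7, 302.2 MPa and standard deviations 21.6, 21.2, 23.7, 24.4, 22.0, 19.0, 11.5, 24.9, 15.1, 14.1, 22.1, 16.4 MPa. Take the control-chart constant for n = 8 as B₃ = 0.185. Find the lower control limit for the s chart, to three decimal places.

s̄ = (21.6 + 21.2 + 23.7 + 24.4 + 22.0 + 19.0 + 11.5 + 24.9 + 15.1 + 14.1 + 22.1 + 16.4) / 12 = 19.6667
LCL_s = B₃·s̄ = 0.185 × 19.6667 = 3.6383

3.638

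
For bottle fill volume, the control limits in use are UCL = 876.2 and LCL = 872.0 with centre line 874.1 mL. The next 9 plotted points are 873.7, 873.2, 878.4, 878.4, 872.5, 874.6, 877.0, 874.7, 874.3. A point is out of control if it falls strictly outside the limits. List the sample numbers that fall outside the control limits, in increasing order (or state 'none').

Compare each point to [872.0, 876.2]: sample 3 = 878.4 > UCL; sample 4 = 878.4 > UCL; sample 7 = 877.0 > UCL.

3, 4, 7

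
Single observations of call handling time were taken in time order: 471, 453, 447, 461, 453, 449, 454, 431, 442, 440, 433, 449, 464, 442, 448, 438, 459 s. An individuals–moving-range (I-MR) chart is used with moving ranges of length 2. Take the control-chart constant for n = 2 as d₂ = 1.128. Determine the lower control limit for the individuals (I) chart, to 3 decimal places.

417.809

X̄ = (471 + 453 + 447 + 461 + 453 + 449 + 454 + 431 + 442 + 440 + 433 + 449 + 464 + 442 + 448 + 438 + 459) / 17 = 449.0588
Moving ranges: 18, 6, 14, 8, 4, 5, 23, 11, 2, 7, 16, 15, 22, 6, 10, 21; M̄R̄ = 188.0000 / 16 = 11.7500
LCL = X̄ − 3·M̄R̄/d₂ = 449.0588 − 3 × 11.7500 / 1.128 = 417.8088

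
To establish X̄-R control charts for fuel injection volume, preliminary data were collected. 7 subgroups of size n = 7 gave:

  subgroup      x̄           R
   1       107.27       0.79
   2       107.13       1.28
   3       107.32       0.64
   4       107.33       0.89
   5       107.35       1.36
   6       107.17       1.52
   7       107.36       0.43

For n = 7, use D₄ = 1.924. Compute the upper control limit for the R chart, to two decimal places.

R̄ = (0.79 + 1.28 + 0.64 + 0.89 + 1.36 + 1.52 + 0.43) / 7 = 6.9100 / 7 = 0.9871
UCL_R = D₄·R̄ = 1.924 × 0.9871 = 1.8993

1.90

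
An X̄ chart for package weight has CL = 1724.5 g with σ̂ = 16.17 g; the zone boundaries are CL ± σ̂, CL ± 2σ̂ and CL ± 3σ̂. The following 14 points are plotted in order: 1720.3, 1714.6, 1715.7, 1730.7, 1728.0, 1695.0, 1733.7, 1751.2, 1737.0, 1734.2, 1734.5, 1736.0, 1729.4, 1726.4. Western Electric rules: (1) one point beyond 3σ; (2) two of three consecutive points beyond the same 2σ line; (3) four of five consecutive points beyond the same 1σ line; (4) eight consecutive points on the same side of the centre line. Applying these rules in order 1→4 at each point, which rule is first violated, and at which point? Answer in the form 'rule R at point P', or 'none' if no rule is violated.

rule 4 at point 14

Zone of each point (C = within 1σ̂, B = 1σ̂–2σ̂, A = 2σ̂–3σ̂, * = beyond 3σ̂; sign = side of CL): 1:-C, 2:-C, 3:-C, 4:+C, 5:+C, 6:-B, 7:+C, 8:+B, 9:+C, 10:+C, 11:+C, 12:+C, 13:+C, 14:+C
Rule 4 (eight consecutive points on the same side of the centre line) is satisfied at point 14.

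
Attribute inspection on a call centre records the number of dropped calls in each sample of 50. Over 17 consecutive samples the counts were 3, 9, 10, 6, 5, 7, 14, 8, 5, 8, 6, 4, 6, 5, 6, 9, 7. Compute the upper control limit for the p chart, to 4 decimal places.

0.2855

p̄ = Σdᵢ / (k·n) = 118 / (17 × 50) = 0.13882
UCL = p̄ + 3·√(p̄(1−p̄)/n) = 0.13882 + 3 × √(0.13882×0.86118/50) = 0.13882 + 3 × 0.04890 = 0.28552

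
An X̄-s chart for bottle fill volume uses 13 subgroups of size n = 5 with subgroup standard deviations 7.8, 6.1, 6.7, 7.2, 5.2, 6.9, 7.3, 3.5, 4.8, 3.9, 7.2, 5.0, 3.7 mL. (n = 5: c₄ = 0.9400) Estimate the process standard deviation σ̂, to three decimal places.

6.162

s̄ = (7.8 + 6.1 + 6.7 + 7.2 + 5.2 + 6.9 + 7.3 + 3.5 + 4.8 + 3.9 + 7.2 + 5.0 + 3.7) / 13 = 5.7923
σ̂ = s̄ / c₄ = 5.7923 / 0.9400 = 6.1620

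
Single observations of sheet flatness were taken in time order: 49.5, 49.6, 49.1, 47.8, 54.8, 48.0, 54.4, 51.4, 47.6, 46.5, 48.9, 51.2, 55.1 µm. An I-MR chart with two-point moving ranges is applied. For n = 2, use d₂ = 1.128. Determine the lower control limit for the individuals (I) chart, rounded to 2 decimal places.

X̄ = (49.5 + 49.6 + 49.1 + 47.8 + 54.8 + 48.0 + 54.4 + 51.4 + 47.6 + 46.5 + 48.9 + 51.2 + 55.1) / 13 = 50.3000
Moving ranges: 0.1, 0.5, 1.3, 7.0, 6.8, 6.4, 3.0, 3.8, 1.1, 2.4, 2.3, 3.9; M̄R̄ = 38.6000 / 12 = 3.2167
LCL = X̄ − 3·M̄R̄/d₂ = 50.3000 − 3 × 3.2167 / 1.128 = 41.7450

41.75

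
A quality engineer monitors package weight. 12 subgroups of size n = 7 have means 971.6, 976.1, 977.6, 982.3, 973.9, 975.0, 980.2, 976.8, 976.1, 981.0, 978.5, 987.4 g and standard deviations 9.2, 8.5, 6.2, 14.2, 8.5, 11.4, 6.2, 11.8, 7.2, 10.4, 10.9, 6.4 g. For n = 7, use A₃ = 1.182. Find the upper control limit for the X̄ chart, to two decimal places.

988.97

X̄̄ = (971.6 + 976.1 + 977.6 + 982.3 + 973.9 + 975.0 + 980.2 + 976.8 + 976.1 + 981.0 + 978.5 + 987.4) / 12 = 978.0417
s̄ = (9.2 + 8.5 + 6.2 + 14.2 + 8.5 + 11.4 + 6.2 + 11.8 + 7.2 + 10.4 + 10.9 + 6.4) / 12 = 9.2417
UCL = X̄̄ + A₃·s̄ = 978.0417 + 1.182 × 9.2417 = 988.9653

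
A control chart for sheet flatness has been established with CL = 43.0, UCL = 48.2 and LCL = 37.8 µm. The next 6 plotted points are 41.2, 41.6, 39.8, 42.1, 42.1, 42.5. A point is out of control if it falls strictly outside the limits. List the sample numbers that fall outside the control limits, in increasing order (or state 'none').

All 6 points lie within [37.8, 48.2].

none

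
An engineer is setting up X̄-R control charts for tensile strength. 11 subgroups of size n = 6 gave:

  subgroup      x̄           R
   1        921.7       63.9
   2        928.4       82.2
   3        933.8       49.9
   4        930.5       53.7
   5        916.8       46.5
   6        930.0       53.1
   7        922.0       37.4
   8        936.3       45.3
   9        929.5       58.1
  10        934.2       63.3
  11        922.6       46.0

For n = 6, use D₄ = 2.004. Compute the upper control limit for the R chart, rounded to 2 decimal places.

R̄ = (63.9 + 82.2 + 49.9 + 53.7 + 46.5 + 53.1 + 37.4 + 45.3 + 58.1 + 63.3 + 46.0) / 11 = 599.4000 / 11 = 54.4909
UCL_R = D₄·R̄ = 2.004 × 54.4909 = 109.1998

109.20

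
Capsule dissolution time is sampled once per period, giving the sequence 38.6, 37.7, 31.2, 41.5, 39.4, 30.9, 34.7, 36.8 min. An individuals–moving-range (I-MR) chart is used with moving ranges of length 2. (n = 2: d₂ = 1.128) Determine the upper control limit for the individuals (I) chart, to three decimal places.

X̄ = (38.6 + 37.7 + 31.2 + 41.5 + 39.4 + 30.9 + 34.7 + 36.8) / 8 = 36.3500
Moving ranges: 0.9, 6.5, 10.3, 2.1, 8.5, 3.8, 2.1; M̄R̄ = 34.2000 / 7 = 4.8857
UCL = X̄ + 3·M̄R̄/d₂ = 36.3500 + 3 × 4.8857 / 1.128 = 49.3439

49.344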